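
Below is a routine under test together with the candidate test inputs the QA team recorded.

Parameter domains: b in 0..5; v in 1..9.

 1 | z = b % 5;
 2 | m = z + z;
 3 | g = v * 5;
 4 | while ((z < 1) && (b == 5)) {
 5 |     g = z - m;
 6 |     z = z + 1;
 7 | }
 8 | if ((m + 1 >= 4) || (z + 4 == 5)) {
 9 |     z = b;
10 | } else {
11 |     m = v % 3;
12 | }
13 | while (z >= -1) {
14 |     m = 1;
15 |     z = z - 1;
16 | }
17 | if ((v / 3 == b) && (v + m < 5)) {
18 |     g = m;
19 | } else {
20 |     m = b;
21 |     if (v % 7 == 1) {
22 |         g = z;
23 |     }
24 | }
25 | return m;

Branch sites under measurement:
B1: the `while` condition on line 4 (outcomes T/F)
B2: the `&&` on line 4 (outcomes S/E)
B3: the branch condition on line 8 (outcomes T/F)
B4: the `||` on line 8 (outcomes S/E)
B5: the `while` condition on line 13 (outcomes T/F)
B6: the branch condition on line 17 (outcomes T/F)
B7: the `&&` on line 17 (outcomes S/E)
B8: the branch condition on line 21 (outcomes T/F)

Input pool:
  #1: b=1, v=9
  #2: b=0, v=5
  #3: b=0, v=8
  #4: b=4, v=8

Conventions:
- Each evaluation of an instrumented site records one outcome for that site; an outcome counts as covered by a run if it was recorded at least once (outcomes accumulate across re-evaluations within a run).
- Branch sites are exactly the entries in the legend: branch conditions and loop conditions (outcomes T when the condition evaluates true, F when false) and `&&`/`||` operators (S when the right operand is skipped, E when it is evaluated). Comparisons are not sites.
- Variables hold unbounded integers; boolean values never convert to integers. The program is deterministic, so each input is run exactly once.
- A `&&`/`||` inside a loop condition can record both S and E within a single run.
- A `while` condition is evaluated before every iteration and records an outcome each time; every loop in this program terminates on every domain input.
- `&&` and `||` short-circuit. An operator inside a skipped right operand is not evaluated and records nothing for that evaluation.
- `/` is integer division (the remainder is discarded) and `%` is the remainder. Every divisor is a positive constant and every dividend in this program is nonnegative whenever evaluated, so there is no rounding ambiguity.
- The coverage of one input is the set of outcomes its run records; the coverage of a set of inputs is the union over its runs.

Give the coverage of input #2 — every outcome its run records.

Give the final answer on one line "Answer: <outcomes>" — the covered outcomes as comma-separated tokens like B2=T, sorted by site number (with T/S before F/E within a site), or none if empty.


Event log for input #2 (b=0, v=5):
  B2->E, B1->F, B4->E, B3->F, B5->T, B5->T, B5->F, B7->S, B6->F, B8->F
deduplicating events, the covered set is: B1=F, B2=E, B3=F, B4=E, B5=T, B5=F, B6=F, B7=S, B8=F
Answer: B1=F, B2=E, B3=F, B4=E, B5=T, B5=F, B6=F, B7=S, B8=F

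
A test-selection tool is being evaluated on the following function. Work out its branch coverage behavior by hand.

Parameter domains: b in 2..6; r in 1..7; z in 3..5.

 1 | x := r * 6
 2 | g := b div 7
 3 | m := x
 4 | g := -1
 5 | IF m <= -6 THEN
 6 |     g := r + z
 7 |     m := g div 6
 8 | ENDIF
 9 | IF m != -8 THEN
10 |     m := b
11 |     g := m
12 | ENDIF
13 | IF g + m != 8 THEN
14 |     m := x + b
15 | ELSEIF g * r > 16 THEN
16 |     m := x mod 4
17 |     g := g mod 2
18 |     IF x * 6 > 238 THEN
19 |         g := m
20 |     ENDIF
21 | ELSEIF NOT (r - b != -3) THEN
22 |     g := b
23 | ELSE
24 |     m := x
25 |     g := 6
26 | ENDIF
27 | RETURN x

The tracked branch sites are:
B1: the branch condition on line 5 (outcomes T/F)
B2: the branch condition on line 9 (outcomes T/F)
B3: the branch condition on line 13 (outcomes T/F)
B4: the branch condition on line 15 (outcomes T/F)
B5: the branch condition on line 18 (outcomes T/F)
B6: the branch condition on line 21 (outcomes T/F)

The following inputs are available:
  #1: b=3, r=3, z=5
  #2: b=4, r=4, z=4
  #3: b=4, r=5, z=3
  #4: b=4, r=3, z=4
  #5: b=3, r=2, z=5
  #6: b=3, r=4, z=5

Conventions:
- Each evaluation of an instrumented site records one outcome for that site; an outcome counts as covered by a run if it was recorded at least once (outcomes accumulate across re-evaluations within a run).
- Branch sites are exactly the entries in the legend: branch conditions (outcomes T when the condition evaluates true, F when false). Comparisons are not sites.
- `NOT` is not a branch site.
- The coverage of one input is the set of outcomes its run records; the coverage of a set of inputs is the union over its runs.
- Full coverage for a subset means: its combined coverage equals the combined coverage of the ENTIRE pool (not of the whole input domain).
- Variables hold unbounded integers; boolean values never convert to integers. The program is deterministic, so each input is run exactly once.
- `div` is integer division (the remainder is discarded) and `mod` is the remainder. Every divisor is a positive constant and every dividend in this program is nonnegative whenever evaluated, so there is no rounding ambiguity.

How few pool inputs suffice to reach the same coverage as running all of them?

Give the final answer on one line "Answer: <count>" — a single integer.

test 1 (b=3, r=3, z=5) fires B1->F, B2->T, B3->T; hits B1=F, B2=T, B3=T
test 2 (b=4, r=4, z=4) fires B1->F, B2->T, B3->F, B4->F, B6->F; hits B1=F, B2=T, B3=F, B4=F, B6=F
test 3 (b=4, r=5, z=3) fires B1->F, B2->T, B3->F, B4->T, B5->F; hits B1=F, B2=T, B3=F, B4=T, B5=F
test 4 (b=4, r=3, z=4) fires B1->F, B2->T, B3->F, B4->F, B6->F; hits B1=F, B2=T, B3=F, B4=F, B6=F
test 5 (b=3, r=2, z=5) fires B1->F, B2->T, B3->T; hits B1=F, B2=T, B3=T
test 6 (b=3, r=4, z=5) fires B1->F, B2->T, B3->T; hits B1=F, B2=T, B3=T
union over all inputs: B1=F, B2=T, B3=T, B3=F, B4=T, B4=F, B5=F, B6=F (8 outcomes)
every size-1 subset falls short of the 8 outcomes (best: 5/8)
every size-2 subset falls short of the 8 outcomes (best: 7/8)
inputs {1, 2, 3} (size 3) cover everything; no size-3 subset with a lexicographically smaller index list covers all 8

Answer: 3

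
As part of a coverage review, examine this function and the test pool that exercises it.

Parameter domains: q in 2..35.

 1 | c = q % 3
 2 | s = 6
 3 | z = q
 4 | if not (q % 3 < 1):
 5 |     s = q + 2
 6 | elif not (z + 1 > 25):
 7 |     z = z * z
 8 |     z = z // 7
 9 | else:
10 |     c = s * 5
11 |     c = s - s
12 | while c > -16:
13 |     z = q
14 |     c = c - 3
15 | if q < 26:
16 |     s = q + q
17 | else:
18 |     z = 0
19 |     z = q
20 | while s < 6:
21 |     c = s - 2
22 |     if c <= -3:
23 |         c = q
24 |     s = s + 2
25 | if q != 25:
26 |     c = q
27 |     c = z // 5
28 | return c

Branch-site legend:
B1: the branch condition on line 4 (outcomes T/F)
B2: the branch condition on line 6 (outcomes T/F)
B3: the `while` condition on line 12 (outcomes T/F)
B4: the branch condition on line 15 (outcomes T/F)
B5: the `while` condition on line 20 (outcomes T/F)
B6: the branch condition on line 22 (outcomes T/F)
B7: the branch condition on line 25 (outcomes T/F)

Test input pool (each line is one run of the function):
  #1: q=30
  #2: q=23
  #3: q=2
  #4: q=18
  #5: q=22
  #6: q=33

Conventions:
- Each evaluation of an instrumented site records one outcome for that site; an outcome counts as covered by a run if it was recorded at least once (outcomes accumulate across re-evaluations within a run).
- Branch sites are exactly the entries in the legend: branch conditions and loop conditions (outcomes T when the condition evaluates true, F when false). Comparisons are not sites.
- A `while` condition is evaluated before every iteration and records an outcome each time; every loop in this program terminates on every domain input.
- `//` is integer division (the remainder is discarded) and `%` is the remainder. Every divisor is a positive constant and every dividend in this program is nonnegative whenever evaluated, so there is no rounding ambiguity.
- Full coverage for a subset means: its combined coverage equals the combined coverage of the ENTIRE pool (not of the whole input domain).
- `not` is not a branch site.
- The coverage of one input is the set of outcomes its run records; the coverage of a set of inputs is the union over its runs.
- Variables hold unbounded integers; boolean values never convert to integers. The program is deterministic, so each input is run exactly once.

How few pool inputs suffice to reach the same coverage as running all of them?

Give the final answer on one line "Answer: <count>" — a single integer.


run #1 (q=30) runs B1->F, B2->F, B3->T, B3->T, B3->T, B3->T, B3->T, B3->T, B3->F, B4->F, B5->F, B7->T; records B1=F, B2=F, B3=T, B3=F, B4=F, B5=F, B7=T
run #2 (q=23) runs B1->T, B3->T, B3->T, B3->T, B3->T, B3->T, B3->T, B3->F, B4->T, B5->F, B7->T; records B1=T, B3=T, B3=F, B4=T, B5=F, B7=T
run #3 (q=2) runs B1->T, B3->T, B3->T, B3->T, B3->T, B3->T, B3->T, B3->F, B4->T, B5->T, B6->F, B5->F, B7->T; records B1=T, B3=T, B3=F, B4=T, B5=T, B5=F, B6=F, B7=T
run #4 (q=18) runs B1->F, B2->T, B3->T, B3->T, B3->T, B3->T, B3->T, B3->T, B3->F, B4->T, B5->F, B7->T; records B1=F, B2=T, B3=T, B3=F, B4=T, B5=F, B7=T
run #5 (q=22) runs B1->T, B3->T, B3->T, B3->T, B3->T, B3->T, B3->T, B3->F, B4->T, B5->F, B7->T; records B1=T, B3=T, B3=F, B4=T, B5=F, B7=T
run #6 (q=33) runs B1->F, B2->F, B3->T, B3->T, B3->T, B3->T, B3->T, B3->T, B3->F, B4->F, B5->F, B7->T; records B1=F, B2=F, B3=T, B3=F, B4=F, B5=F, B7=T
union over all inputs: B1=T, B1=F, B2=T, B2=F, B3=T, B3=F, B4=T, B4=F, B5=T, B5=F, B6=F, B7=T (12 outcomes)
size 1 is not enough: best union over all size-1 subsets is 8/12
size 2 is not enough: best union over all size-2 subsets is 11/12
at size 3, {1, 3, 4} reaches all 12 outcomes; every lexicographically earlier size-3 subset fails
Answer: 3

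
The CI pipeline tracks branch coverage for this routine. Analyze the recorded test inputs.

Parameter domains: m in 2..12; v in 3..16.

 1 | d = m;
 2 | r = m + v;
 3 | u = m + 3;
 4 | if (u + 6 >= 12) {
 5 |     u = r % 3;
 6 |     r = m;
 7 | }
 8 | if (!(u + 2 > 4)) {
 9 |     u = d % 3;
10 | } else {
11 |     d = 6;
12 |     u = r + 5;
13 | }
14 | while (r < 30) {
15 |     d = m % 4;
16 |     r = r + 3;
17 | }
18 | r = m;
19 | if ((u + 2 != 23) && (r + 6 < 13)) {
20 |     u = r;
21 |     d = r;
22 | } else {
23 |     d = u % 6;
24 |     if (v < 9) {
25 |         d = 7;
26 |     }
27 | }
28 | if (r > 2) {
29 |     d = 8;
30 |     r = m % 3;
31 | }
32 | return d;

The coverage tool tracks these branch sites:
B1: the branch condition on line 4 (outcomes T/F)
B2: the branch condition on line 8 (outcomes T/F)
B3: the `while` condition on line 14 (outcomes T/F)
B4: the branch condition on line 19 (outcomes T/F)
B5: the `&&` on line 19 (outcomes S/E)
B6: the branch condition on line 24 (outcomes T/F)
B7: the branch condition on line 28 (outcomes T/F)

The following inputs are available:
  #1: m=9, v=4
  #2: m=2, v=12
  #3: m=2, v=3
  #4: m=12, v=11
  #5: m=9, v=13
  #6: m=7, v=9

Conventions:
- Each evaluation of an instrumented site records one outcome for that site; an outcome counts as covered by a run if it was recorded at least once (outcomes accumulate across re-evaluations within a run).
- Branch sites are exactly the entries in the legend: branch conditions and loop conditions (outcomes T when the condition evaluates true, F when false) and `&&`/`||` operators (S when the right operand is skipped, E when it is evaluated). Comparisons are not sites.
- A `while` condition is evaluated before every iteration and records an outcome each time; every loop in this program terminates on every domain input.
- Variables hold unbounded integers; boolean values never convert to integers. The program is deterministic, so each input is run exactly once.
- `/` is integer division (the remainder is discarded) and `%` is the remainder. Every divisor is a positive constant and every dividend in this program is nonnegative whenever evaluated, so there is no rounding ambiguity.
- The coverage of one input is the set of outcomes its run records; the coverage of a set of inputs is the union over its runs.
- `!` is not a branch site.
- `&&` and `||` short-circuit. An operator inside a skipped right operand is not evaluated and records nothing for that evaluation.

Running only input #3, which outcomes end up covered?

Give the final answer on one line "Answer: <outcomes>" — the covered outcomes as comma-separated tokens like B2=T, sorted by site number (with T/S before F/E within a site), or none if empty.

Running input #3 (m=2, v=3), event by event:
  B1->F, B2->F, B3->T, B3->T, B3->T, B3->T, B3->T, B3->T, B3->T, B3->T
  B3->T, B3->F, B5->E, B4->T, B7->F
as a set, this run covers: B1=F, B2=F, B3=T, B3=F, B4=T, B5=E, B7=F

Answer: B1=F, B2=F, B3=T, B3=F, B4=T, B5=E, B7=F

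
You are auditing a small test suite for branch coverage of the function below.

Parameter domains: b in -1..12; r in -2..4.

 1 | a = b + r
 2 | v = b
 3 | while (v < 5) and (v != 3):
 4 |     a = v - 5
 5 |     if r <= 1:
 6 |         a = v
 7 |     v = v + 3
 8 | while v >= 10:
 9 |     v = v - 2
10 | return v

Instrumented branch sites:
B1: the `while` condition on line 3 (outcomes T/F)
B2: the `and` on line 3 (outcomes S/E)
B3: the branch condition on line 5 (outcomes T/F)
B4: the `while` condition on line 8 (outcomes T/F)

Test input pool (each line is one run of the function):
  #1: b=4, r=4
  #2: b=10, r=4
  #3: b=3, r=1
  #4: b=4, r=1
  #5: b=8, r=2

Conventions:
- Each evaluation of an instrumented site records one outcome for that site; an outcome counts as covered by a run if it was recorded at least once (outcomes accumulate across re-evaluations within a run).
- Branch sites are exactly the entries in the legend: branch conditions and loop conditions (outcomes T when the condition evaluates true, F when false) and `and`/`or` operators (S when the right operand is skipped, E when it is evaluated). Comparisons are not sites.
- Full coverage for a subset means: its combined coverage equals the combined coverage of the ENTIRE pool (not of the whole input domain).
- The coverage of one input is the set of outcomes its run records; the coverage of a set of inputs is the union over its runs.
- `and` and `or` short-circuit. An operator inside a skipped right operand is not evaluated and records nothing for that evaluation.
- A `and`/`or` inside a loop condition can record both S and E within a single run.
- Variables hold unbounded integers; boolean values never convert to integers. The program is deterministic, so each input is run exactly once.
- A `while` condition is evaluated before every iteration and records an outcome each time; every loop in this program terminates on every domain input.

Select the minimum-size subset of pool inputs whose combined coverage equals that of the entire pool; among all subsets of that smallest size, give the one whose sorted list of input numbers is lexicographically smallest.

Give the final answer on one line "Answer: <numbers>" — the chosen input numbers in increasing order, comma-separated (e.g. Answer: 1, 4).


test 1 (b=4, r=4) fires B2->E, B1->T, B3->F, B2->S, B1->F, B4->F; hits B1=T, B1=F, B2=S, B2=E, B3=F, B4=F
test 2 (b=10, r=4) fires B2->S, B1->F, B4->T, B4->F; hits B1=F, B2=S, B4=T, B4=F
test 3 (b=3, r=1) fires B2->E, B1->F, B4->F; hits B1=F, B2=E, B4=F
test 4 (b=4, r=1) fires B2->E, B1->T, B3->T, B2->S, B1->F, B4->F; hits B1=T, B1=F, B2=S, B2=E, B3=T, B4=F
test 5 (b=8, r=2) fires B2->S, B1->F, B4->F; hits B1=F, B2=S, B4=F
together the pool reaches 8 outcomes: B1=T, B1=F, B2=S, B2=E, B3=T, B3=F, B4=T, B4=F
every size-1 subset falls short of the 8 outcomes (best: 6/8)
every size-2 subset falls short of the 8 outcomes (best: 7/8)
size 3: inputs {1, 2, 4} cover all 8 outcomes, and no lexicographically smaller subset of this size does
Answer: 1, 2, 4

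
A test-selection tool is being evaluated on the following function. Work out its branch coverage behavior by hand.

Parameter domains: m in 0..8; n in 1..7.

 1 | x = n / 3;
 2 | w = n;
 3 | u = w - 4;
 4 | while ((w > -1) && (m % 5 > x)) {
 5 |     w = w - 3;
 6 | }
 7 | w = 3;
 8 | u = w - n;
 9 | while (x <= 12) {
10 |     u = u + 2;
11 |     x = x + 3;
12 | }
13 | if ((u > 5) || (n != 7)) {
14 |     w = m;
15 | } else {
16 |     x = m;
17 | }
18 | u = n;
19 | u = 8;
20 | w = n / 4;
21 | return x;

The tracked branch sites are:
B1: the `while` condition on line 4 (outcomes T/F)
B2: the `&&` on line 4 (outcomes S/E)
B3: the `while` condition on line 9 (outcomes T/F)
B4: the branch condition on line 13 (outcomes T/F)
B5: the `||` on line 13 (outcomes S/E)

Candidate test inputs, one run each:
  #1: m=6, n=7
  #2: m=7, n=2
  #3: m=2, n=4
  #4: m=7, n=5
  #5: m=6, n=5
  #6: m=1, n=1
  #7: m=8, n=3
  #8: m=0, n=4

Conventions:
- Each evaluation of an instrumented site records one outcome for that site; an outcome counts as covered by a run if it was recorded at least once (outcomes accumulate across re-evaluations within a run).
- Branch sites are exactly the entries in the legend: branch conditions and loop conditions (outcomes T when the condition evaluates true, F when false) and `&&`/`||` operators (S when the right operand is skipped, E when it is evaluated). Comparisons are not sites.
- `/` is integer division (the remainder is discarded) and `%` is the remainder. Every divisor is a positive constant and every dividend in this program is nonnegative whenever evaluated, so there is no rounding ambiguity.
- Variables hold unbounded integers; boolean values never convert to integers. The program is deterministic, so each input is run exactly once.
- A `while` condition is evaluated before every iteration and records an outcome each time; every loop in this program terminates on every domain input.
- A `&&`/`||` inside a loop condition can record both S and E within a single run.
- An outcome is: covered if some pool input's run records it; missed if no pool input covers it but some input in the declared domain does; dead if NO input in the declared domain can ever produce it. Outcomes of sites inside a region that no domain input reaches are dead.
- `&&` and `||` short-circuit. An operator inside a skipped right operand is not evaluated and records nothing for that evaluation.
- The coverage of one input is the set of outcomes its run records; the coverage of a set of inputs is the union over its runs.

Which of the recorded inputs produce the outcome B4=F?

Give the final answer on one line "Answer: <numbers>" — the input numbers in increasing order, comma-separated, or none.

input #1 (m=6, n=7): covers B4=F
input #2 (m=7, n=2): misses B4=F
input #3 (m=2, n=4): misses B4=F
input #4 (m=7, n=5): misses B4=F
input #5 (m=6, n=5): misses B4=F
input #6 (m=1, n=1): misses B4=F
input #7 (m=8, n=3): misses B4=F
input #8 (m=0, n=4): misses B4=F

Answer: 1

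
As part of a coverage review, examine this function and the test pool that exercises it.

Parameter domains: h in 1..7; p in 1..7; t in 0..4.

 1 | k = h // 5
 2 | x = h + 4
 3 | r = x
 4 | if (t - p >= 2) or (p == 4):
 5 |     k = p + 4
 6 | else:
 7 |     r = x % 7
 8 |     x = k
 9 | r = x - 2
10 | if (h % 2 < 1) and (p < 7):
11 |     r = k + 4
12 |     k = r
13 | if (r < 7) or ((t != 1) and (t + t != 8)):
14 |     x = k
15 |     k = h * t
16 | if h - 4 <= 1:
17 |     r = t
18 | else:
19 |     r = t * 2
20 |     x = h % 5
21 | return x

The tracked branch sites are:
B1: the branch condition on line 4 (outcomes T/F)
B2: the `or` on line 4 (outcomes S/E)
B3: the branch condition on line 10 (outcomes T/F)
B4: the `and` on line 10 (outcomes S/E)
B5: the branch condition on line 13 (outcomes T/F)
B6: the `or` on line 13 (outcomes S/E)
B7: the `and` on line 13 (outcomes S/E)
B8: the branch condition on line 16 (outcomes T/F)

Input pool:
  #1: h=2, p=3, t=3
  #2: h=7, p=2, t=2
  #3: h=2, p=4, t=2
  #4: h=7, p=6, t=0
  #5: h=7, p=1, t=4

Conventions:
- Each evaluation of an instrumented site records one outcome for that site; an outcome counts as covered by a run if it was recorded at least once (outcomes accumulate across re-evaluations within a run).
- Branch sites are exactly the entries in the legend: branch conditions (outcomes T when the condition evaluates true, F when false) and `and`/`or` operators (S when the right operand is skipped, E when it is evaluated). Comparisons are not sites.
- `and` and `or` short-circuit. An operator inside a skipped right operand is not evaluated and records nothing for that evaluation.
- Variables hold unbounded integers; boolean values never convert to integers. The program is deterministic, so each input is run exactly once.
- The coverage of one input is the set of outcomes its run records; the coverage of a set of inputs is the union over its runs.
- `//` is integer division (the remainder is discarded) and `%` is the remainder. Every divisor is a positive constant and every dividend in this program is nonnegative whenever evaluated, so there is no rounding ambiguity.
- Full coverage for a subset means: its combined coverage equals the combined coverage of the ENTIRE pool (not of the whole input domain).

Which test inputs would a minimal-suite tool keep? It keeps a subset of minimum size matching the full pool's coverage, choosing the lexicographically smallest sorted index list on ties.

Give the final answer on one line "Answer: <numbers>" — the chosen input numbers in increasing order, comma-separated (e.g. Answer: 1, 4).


test 1 (h=2, p=3, t=3) fires B2->E, B1->F, B4->E, B3->T, B6->S, B5->T, B8->T; hits B1=F, B2=E, B3=T, B4=E, B5=T, B6=S, B8=T
test 2 (h=7, p=2, t=2) fires B2->E, B1->F, B4->S, B3->F, B6->S, B5->T, B8->F; hits B1=F, B2=E, B3=F, B4=S, B5=T, B6=S, B8=F
test 3 (h=2, p=4, t=2) fires B2->E, B1->T, B4->E, B3->T, B6->E, B7->E, B5->T, B8->T; hits B1=T, B2=E, B3=T, B4=E, B5=T, B6=E, B7=E, B8=T
test 4 (h=7, p=6, t=0) fires B2->E, B1->F, B4->S, B3->F, B6->S, B5->T, B8->F; hits B1=F, B2=E, B3=F, B4=S, B5=T, B6=S, B8=F
test 5 (h=7, p=1, t=4) fires B2->S, B1->T, B4->S, B3->F, B6->E, B7->E, B5->F, B8->F; hits B1=T, B2=S, B3=F, B4=S, B5=F, B6=E, B7=E, B8=F
together the pool reaches 15 outcomes: B1=T, B1=F, B2=S, B2=E, B3=T, B3=F, B4=S, B4=E, B5=T, B5=F, B6=S, B6=E, B7=E, B8=T, B8=F
every size-1 subset falls short of the 15 outcomes (best: 8/15)
at size 2, {1, 5} reaches all 15 outcomes; every lexicographically earlier size-2 subset fails
Answer: 1, 5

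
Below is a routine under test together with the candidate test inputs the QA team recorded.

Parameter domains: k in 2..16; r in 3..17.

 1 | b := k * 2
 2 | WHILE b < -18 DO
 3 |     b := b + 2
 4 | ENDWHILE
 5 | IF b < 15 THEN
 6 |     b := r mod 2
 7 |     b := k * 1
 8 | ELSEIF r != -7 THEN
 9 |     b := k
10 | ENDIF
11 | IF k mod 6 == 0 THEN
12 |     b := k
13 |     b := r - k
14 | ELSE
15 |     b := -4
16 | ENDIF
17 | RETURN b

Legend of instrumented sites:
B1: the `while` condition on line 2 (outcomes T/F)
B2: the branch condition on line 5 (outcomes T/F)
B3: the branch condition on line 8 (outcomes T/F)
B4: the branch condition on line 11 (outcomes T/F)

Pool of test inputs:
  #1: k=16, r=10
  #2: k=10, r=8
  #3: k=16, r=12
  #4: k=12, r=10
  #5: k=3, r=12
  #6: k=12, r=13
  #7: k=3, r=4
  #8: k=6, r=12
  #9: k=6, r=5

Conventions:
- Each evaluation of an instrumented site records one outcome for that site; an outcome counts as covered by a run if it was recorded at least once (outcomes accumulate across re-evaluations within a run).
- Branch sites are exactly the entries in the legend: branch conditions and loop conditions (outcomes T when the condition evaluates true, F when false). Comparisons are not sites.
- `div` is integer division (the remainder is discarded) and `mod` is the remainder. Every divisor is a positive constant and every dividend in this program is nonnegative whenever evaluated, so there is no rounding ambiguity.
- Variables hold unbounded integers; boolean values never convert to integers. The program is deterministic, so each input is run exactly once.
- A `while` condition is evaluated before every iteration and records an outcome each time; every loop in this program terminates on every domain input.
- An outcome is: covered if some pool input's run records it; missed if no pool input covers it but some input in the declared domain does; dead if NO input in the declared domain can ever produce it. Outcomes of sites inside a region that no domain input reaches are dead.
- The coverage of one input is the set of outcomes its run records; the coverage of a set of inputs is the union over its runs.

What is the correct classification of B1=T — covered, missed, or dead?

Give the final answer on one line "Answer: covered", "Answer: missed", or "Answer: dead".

no pool input records B1=T
checking all 225 inputs in the declared domain: B1=T is never recorded -> dead

Answer: dead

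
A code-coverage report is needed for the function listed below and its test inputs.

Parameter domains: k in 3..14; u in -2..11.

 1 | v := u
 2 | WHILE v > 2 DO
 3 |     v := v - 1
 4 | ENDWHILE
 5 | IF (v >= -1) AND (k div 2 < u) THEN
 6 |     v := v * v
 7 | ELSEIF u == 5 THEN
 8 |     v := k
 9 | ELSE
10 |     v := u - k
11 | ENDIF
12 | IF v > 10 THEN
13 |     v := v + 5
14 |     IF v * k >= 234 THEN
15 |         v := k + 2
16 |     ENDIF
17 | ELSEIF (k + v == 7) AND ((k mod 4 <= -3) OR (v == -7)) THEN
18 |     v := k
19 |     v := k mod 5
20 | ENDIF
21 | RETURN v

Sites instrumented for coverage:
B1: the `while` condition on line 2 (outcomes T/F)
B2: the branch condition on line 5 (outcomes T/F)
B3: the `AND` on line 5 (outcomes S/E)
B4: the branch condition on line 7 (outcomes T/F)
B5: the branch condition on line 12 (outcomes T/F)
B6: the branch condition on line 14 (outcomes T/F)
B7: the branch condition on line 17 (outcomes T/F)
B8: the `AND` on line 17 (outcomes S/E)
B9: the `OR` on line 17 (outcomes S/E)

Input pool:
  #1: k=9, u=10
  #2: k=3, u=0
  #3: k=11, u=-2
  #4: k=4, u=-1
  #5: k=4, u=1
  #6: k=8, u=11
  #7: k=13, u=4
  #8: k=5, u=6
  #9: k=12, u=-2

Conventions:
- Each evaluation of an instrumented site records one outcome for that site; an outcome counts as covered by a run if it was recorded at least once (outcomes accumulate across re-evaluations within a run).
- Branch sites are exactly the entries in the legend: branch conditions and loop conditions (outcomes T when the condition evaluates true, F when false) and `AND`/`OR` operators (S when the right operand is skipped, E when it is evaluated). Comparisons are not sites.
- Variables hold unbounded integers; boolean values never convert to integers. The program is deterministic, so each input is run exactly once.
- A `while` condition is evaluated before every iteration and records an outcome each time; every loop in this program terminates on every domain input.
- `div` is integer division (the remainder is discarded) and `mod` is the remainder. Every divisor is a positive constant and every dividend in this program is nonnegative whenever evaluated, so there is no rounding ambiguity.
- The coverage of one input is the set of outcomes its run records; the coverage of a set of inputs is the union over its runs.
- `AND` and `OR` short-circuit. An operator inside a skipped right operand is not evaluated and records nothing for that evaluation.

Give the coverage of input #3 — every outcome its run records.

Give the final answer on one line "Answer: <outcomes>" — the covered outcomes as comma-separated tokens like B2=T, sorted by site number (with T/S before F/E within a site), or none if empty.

Event log for input #3 (k=11, u=-2):
  B1->F, B3->S, B2->F, B4->F, B5->F, B8->S, B7->F
as a set, this run covers: B1=F, B2=F, B3=S, B4=F, B5=F, B7=F, B8=S

Answer: B1=F, B2=F, B3=S, B4=F, B5=F, B7=F, B8=S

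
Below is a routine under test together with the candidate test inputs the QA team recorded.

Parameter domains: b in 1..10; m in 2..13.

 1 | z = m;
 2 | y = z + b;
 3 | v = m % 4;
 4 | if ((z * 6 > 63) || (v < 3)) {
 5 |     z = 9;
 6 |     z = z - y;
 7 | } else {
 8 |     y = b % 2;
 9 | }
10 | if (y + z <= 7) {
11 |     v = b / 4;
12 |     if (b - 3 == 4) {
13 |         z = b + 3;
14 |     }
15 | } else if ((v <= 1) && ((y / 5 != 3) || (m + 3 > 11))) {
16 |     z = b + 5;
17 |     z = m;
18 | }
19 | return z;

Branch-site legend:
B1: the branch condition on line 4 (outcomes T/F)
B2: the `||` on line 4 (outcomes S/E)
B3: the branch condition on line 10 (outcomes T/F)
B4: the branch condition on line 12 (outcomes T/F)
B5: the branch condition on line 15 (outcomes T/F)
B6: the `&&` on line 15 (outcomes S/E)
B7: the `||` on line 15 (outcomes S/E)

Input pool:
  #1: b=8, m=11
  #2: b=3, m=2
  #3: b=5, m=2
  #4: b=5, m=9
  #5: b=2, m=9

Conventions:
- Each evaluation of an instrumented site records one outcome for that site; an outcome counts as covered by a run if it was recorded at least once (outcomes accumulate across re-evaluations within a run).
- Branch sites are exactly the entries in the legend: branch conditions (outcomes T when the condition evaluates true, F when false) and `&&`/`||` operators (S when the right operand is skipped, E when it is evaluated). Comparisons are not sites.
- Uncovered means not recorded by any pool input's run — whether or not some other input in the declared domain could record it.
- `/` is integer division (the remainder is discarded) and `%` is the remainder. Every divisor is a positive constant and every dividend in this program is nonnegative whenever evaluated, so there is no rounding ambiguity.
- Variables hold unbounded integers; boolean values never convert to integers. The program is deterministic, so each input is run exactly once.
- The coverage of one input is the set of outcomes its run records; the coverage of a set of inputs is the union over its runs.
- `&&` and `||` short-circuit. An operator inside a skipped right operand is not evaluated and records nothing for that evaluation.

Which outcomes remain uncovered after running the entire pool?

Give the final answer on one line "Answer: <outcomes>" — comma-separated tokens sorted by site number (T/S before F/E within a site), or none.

#1 (b=8, m=11) -> B2->S, B1->T, B3->F, B6->S, B5->F; covered: B1=T, B2=S, B3=F, B5=F, B6=S
#2 (b=3, m=2) -> B2->E, B1->T, B3->F, B6->S, B5->F; covered: B1=T, B2=E, B3=F, B5=F, B6=S
#3 (b=5, m=2) -> B2->E, B1->T, B3->F, B6->S, B5->F; covered: B1=T, B2=E, B3=F, B5=F, B6=S
#4 (b=5, m=9) -> B2->E, B1->T, B3->F, B6->E, B7->S, B5->T; covered: B1=T, B2=E, B3=F, B5=T, B6=E, B7=S
#5 (b=2, m=9) -> B2->E, B1->T, B3->F, B6->E, B7->S, B5->T; covered: B1=T, B2=E, B3=F, B5=T, B6=E, B7=S
union over the pool: B1=T, B2=S, B2=E, B3=F, B5=T, B5=F, B6=S, B6=E, B7=S
uncovered (5 of 14): B1=F, B3=T, B4=T, B4=F, B7=E

Answer: B1=F, B3=T, B4=T, B4=F, B7=E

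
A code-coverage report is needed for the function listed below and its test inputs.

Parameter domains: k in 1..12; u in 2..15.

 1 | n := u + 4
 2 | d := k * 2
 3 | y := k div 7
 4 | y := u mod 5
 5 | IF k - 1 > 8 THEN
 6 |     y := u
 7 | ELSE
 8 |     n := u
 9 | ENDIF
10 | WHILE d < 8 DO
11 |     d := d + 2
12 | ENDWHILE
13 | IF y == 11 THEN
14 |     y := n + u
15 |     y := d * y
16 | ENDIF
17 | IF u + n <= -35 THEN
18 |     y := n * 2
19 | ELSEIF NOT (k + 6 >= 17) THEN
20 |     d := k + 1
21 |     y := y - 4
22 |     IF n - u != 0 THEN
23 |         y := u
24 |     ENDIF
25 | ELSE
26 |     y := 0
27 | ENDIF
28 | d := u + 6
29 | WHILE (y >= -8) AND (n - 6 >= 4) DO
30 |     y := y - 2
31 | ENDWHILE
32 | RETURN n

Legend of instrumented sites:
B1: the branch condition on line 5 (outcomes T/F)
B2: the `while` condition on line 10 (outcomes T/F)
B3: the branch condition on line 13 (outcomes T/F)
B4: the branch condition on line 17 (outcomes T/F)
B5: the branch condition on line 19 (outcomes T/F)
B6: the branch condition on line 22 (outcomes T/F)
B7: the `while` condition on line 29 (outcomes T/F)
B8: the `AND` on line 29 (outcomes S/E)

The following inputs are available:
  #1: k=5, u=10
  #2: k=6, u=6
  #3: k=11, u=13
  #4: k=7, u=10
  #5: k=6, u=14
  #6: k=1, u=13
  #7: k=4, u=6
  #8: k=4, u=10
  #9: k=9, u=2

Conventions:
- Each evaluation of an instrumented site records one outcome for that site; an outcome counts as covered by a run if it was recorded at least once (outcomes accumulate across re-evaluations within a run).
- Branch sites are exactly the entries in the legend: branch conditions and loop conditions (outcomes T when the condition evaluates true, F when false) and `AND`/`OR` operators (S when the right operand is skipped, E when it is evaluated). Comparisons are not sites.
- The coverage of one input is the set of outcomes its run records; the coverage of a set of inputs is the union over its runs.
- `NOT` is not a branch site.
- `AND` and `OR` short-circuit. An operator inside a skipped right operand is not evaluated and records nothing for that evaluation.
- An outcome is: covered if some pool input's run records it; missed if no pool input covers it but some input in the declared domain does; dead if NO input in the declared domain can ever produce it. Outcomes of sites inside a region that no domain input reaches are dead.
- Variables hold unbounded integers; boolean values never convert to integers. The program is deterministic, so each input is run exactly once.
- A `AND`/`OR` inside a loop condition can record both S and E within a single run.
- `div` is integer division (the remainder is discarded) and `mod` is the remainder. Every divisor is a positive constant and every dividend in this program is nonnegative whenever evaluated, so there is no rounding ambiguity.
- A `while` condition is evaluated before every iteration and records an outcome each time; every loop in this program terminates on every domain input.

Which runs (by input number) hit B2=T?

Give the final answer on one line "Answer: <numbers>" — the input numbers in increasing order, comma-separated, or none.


input #1 (k=5, u=10): does not record B2=T
input #2 (k=6, u=6): does not record B2=T
input #3 (k=11, u=13): does not record B2=T
input #4 (k=7, u=10): does not record B2=T
input #5 (k=6, u=14): does not record B2=T
input #6 (k=1, u=13): records B2=T
input #7 (k=4, u=6): does not record B2=T
input #8 (k=4, u=10): does not record B2=T
input #9 (k=9, u=2): does not record B2=T
Answer: 6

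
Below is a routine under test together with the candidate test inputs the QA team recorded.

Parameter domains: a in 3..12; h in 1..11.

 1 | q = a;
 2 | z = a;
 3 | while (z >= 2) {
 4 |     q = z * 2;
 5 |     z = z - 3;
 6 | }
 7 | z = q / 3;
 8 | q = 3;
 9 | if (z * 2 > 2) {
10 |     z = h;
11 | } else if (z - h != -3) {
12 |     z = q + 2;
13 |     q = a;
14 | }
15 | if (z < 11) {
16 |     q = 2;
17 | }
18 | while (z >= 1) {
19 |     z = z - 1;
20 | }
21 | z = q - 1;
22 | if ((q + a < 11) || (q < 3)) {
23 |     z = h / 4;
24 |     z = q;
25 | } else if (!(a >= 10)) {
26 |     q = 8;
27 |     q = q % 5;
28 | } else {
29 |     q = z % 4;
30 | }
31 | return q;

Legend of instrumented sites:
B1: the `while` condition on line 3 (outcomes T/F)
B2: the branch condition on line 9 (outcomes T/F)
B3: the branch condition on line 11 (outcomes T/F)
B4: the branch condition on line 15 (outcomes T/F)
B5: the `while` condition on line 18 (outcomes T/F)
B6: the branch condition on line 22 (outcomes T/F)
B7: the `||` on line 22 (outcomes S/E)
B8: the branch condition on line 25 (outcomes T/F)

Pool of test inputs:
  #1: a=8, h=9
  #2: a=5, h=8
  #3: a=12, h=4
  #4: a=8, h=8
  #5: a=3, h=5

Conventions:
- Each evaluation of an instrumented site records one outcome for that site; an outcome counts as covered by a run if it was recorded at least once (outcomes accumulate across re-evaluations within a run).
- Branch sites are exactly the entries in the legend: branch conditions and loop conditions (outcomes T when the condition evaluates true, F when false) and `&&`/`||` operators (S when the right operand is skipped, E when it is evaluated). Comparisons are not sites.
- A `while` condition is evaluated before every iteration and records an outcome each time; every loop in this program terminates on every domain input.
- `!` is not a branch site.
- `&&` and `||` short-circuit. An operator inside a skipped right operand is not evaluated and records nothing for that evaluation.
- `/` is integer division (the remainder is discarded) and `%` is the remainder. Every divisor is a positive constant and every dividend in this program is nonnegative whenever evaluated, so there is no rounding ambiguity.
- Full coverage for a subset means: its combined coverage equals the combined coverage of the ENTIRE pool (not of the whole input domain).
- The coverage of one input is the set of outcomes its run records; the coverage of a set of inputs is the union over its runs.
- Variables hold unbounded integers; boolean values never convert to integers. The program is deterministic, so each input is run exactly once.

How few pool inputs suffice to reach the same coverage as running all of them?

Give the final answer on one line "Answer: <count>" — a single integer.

input #1, a=8, h=9: events B1->T, B1->T, B1->T, B1->F, B2->F, B3->T, B4->T, B5->T, B5->T, B5->T, B5->T, B5->T, B5->F, B7->S, ...; outcomes B1=T, B1=F, B2=F, B3=T, B4=T, B5=T, B5=F, B6=T, B7=S
input #2, a=5, h=8: events B1->T, B1->T, B1->F, B2->F, B3->T, B4->T, B5->T, B5->T, B5->T, B5->T, B5->T, B5->F, B7->S, B6->T; outcomes B1=T, B1=F, B2=F, B3=T, B4=T, B5=T, B5=F, B6=T, B7=S
input #3, a=12, h=4: events B1->T, B1->T, B1->T, B1->T, B1->F, B2->T, B4->T, B5->T, B5->T, B5->T, B5->T, B5->F, B7->E, B6->T; outcomes B1=T, B1=F, B2=T, B4=T, B5=T, B5=F, B6=T, B7=E
input #4, a=8, h=8: events B1->T, B1->T, B1->T, B1->F, B2->F, B3->T, B4->T, B5->T, B5->T, B5->T, B5->T, B5->T, B5->F, B7->S, ...; outcomes B1=T, B1=F, B2=F, B3=T, B4=T, B5=T, B5=F, B6=T, B7=S
input #5, a=3, h=5: events B1->T, B1->F, B2->T, B4->T, B5->T, B5->T, B5->T, B5->T, B5->T, B5->F, B7->S, B6->T; outcomes B1=T, B1=F, B2=T, B4=T, B5=T, B5=F, B6=T, B7=S
together the pool reaches 11 outcomes: B1=T, B1=F, B2=T, B2=F, B3=T, B4=T, B5=T, B5=F, B6=T, B7=S, B7=E
every size-1 subset falls short of the 11 outcomes (best: 9/11)
size 2: inputs {1, 3} cover all 11 outcomes, and no lexicographically smaller subset of this size does

Answer: 2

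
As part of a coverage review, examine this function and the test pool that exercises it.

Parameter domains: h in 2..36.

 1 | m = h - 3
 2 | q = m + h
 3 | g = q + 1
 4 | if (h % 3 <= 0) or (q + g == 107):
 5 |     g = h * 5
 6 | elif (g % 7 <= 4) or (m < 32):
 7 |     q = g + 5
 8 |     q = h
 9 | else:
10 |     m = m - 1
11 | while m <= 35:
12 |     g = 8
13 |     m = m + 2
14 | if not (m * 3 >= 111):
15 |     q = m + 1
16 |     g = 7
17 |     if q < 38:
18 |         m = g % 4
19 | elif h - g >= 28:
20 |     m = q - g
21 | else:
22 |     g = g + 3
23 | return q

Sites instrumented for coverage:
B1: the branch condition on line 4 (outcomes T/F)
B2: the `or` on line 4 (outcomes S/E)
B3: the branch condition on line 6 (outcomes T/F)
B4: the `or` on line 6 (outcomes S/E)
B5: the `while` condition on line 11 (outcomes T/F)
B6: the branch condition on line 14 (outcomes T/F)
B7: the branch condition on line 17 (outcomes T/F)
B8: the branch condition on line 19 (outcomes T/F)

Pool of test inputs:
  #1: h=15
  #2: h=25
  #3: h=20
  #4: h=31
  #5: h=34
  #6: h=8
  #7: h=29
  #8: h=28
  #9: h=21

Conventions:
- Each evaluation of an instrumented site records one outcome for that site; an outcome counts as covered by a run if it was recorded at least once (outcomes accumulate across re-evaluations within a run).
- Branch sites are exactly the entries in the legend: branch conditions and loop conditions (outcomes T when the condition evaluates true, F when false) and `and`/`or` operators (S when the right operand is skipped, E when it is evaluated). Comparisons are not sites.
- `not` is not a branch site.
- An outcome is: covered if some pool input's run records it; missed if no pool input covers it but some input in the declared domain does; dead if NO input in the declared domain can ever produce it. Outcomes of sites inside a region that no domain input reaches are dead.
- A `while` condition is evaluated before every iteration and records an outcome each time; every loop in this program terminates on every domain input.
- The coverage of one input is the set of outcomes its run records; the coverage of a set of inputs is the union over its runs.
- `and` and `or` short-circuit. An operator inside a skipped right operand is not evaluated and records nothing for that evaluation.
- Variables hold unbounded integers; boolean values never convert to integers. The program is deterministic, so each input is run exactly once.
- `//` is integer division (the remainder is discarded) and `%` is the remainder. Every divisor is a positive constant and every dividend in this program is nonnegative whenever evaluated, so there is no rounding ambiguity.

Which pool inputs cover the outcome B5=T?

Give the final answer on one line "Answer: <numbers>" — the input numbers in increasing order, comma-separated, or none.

input #1 (h=15): hits B5=T
input #2 (h=25): hits B5=T
input #3 (h=20): hits B5=T
input #4 (h=31): hits B5=T
input #5 (h=34): hits B5=T
input #6 (h=8): hits B5=T
input #7 (h=29): hits B5=T
input #8 (h=28): hits B5=T
input #9 (h=21): hits B5=T

Answer: 1, 2, 3, 4, 5, 6, 7, 8, 9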